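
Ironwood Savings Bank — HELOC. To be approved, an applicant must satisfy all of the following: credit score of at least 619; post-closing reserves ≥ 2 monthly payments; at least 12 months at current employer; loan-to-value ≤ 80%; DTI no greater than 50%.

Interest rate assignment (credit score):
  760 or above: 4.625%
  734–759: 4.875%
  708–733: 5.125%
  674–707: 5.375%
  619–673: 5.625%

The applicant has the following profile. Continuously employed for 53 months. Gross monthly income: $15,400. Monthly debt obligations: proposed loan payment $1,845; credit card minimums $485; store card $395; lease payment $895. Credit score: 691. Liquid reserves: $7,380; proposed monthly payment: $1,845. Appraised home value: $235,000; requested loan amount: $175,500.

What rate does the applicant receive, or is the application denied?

Credit score 691 ≥ 619 (meets minimum)
Liquid reserves cover 7,380/1,845 = 4.0 months — ≥ 2 required
Employment 53 ≥ 12 months
Total monthly debts = (1,845 + 485 + 395 + 895) = 3,620. DTI = 3,620/15,400 = 23.5% ≤ 50%
Loan-to-value = 175,500/235,000 = 74.7% — pass (80% max)
All requirements met. Score 691 falls in the 674–707 tier → 5.375%.

Approved at 5.375%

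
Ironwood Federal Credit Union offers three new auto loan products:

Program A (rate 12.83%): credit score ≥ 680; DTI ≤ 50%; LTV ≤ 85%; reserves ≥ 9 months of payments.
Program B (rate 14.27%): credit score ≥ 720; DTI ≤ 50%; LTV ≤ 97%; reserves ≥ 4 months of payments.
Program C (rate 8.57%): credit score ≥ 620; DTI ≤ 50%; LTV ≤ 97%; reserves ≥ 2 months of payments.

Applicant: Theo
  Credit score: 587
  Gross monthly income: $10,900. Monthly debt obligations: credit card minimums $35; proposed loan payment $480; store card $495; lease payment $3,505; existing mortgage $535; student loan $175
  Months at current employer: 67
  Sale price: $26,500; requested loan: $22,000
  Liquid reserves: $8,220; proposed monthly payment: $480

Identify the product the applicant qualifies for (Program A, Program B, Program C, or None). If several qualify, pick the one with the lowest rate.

None

Total debts = (35 + 480 + 495 + 3,505 + 535 + 175) = 5,225; DTI = 5,225/10,900 = 47.9%.
LTV = 22,000/26,500 = 83%.
Reserves = 8,220/480 = 17.1 months.
Program A: score 587 < 680; DTI 47.9% ≤ 50%; LTV 83% ≤ 85%; reserves 17.1 ≥ 9 mo → does not qualify.
Program B: score 587 < 720; DTI 47.9% ≤ 50%; LTV 83% ≤ 97%; reserves 17.1 ≥ 4 mo → does not qualify.
Program C: score 587 < 620; DTI 47.9% ≤ 50%; LTV 83% ≤ 97%; reserves 17.1 ≥ 2 mo → does not qualify.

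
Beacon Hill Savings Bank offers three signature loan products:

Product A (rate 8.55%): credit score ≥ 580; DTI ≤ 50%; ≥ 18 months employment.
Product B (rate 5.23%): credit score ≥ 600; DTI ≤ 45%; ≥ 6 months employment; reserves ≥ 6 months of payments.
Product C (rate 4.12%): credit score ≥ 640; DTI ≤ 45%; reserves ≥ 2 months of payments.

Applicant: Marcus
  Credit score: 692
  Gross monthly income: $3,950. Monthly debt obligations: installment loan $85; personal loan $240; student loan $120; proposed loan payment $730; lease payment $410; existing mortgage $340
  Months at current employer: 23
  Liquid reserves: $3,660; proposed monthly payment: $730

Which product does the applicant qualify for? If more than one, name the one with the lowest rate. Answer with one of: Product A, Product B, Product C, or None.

Product A

Total debts = (85 + 240 + 120 + 730 + 410 + 340) = 1,925; DTI = 1,925/3,950 = 48.7%.
Reserves = 3,660/730 = 5.0 months.
Product A: score 692 ≥ 580; DTI 48.7% ≤ 50%; employment 23 ≥ 18 mo → qualifies.
Product B: score 692 ≥ 600; DTI 48.7% > 45%; employment 23 ≥ 6 mo; reserves 5.0 < 6 mo → does not qualify.
Product C: score 692 ≥ 640; DTI 48.7% > 45%; reserves 5.0 ≥ 2 mo → does not qualify.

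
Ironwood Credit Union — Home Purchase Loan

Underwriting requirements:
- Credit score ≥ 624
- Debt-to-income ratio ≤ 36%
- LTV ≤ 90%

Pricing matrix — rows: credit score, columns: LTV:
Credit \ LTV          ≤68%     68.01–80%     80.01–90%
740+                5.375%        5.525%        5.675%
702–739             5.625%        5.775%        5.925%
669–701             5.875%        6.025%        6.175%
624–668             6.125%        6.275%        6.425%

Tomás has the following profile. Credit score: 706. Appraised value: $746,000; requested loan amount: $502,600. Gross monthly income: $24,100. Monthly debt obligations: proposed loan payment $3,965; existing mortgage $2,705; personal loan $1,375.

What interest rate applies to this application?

Credit score 706 ≥ 624; Total monthly debts = (3,965 + 2,705 + 1,375) = 8,045. Debt-to-income = 8,045/24,100 = 33.4% — meets 36% limit
LTV = 502,600/746,000 = 67.4% ≤ 90%
Credit 706 → row 702–739; LTV 67.4% → column ≤68%. Grid cell → 5.625%.

5.625%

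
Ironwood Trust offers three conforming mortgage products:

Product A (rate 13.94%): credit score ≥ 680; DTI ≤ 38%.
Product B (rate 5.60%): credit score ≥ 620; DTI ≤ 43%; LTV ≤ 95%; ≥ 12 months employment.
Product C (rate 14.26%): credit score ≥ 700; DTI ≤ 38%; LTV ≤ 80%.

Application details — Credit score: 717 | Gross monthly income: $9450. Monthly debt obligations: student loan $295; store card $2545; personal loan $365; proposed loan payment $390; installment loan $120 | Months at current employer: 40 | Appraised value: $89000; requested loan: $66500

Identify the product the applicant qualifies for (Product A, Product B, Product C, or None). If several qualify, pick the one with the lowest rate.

Total debts = (295 + 2,545 + 365 + 390 + 120) = 3,715; DTI = 3,715/9,450 = 39.3%.
LTV = 66,500/89,000 = 74.7%.
Product A: score 717 ≥ 680; DTI 39.3% > 38% → does not qualify.
Product B: score 717 ≥ 620; DTI 39.3% ≤ 43%; LTV 74.7% ≤ 95%; employment 40 ≥ 12 mo → qualifies.
Product C: score 717 ≥ 700; DTI 39.3% > 38%; LTV 74.7% ≤ 80% → does not qualify.

Product B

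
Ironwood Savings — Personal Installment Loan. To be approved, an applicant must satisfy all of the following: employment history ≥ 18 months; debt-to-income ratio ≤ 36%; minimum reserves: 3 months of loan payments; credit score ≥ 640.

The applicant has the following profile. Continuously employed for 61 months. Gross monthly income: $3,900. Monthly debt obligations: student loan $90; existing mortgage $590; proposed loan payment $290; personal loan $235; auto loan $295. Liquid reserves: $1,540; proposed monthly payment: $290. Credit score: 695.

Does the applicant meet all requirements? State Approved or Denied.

Employment 61 ≥ 18 months
Total monthly debts = (90 + 590 + 290 + 235 + 295) = 1,500. DTI = 1,500/3,900 = 38.5% > 36%
Liquid reserves cover 1,540/290 = 5.3 months — ≥ 3 required
Credit score 695 ≥ 640 (meets)
Fails on DTI.

Denied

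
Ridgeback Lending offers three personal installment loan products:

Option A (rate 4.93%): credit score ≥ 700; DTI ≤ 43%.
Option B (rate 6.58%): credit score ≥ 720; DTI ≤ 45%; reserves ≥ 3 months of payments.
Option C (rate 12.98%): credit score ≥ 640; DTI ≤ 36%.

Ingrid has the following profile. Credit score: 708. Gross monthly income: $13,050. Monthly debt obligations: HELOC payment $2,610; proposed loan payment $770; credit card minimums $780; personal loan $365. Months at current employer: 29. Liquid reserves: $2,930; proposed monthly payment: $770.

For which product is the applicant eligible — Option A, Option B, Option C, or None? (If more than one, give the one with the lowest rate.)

Total debts = (2,610 + 770 + 780 + 365) = 4,525; DTI = 4,525/13,050 = 34.7%.
Reserves = 2,930/770 = 3.8 months.
Option A: score 708 ≥ 700; DTI 34.7% ≤ 43% → qualifies.
Option B: score 708 < 720; DTI 34.7% ≤ 45%; reserves 3.8 ≥ 3 mo → does not qualify.
Option C: score 708 ≥ 640; DTI 34.7% ≤ 36% → qualifies.
Qualifying: Option A, Option C. Lowest rate is 4.93% → Option A.

Option A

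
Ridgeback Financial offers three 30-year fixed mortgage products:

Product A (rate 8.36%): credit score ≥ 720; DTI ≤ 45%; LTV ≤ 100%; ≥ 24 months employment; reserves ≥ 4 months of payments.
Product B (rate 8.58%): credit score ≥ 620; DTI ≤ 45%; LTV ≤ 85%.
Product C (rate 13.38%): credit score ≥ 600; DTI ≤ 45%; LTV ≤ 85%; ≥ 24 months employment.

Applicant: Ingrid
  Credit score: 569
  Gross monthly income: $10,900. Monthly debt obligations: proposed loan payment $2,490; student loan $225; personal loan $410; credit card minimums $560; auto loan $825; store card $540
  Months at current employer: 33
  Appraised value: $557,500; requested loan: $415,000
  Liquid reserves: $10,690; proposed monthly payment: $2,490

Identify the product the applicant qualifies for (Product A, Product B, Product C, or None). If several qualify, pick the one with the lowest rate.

None

Total debts = (2,490 + 225 + 410 + 560 + 825 + 540) = 5,050; DTI = 5,050/10,900 = 46.3%.
LTV = 415,000/557,500 = 74.4%.
Reserves = 10,690/2,490 = 4.3 months.
Product A: score 569 < 720; DTI 46.3% > 45%; LTV 74.4% ≤ 100%; employment 33 ≥ 24 mo; reserves 4.3 ≥ 4 mo → does not qualify.
Product B: score 569 < 620; DTI 46.3% > 45%; LTV 74.4% ≤ 85% → does not qualify.
Product C: score 569 < 600; DTI 46.3% > 45%; LTV 74.4% ≤ 85%; employment 33 ≥ 24 mo → does not qualify.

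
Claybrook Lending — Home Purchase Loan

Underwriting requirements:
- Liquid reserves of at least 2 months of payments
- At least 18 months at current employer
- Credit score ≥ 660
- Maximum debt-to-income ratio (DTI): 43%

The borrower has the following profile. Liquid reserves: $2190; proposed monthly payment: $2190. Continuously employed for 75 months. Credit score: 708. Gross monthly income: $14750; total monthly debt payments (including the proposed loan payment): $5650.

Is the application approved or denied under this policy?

Reserves: 2,190 ÷ 2,190 = 1.0 months (below 2-month minimum)
Employment 75 ≥ 18 months
Credit score 708 ≥ 660 (meets)
DTI: 5,650 ÷ 14,750 = 38.3%, within the 43% cap
Fails on reserves.

Denied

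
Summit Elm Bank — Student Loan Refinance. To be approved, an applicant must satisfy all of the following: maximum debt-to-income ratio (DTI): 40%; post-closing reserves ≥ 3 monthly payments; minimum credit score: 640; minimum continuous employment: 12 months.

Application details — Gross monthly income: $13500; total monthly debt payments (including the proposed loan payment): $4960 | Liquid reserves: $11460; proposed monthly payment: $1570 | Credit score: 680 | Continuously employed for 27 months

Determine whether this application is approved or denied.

DTI: 4,960 ÷ 13,500 = 36.7%, within the 40% cap
Reserves = 11,460/1,570 = 7.3 months ≥ 3
Credit score 680 ≥ 640 (meets)
Employment 27 ≥ 12 months
All criteria satisfied.

Approved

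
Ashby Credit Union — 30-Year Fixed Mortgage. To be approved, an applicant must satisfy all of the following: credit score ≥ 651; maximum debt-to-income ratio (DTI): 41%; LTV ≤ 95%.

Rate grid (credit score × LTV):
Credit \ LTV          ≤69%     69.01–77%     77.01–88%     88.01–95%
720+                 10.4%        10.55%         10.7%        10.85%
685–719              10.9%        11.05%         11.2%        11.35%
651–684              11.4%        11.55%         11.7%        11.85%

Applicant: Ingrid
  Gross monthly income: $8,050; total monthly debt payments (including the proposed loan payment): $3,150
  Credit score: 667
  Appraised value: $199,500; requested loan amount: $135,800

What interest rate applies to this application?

11.4%

Credit score 667 ≥ 651; Debt-to-income = 3,150/8,050 = 39.1% — meets 41% limit
Loan-to-value = 135,800/199,500 = 68.1% — pass (95% max)
Score 667 is in the 651–684 band; LTV 68.1% is in the ≤69% band → 11.4%.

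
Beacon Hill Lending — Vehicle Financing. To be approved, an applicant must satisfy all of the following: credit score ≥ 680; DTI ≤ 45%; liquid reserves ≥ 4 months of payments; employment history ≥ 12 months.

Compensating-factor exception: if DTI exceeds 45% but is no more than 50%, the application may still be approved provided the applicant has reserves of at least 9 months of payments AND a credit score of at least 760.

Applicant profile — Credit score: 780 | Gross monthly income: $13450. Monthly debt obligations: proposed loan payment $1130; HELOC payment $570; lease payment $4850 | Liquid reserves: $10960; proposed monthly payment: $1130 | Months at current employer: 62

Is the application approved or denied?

Approved

Credit score 780 ≥ 680 (meets base)
Total debts = (1,130 + 570 + 4,850) = 6,550. DTI = 6,550/13,450 = 48.7% > 45% — standard DTI limit exceeded.
Reserves = 10,960/1,130 = 9.7 months ≥ 4
Employment 62 ≥ 12 months
48.7% falls in the override range (45%–50%), so the compensating-factor test applies.
Reserves 9.7 ≥ 9 months; credit score 780 ≥ 760.
Both compensating conditions met → exception applies.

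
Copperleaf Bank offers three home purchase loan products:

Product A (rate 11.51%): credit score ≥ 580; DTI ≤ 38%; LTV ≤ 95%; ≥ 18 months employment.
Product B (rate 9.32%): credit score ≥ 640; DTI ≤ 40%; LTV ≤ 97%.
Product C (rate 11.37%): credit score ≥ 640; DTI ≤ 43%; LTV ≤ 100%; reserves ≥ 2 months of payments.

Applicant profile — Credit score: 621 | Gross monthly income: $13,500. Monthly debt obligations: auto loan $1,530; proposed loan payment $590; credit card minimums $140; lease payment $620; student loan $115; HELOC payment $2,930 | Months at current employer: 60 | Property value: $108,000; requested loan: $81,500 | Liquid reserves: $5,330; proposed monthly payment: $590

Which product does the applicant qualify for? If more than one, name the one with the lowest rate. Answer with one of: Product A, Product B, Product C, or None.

Total debts = (1,530 + 590 + 140 + 620 + 115 + 2,930) = 5,925; DTI = 5,925/13,500 = 43.9%.
LTV = 81,500/108,000 = 75.5%.
Reserves = 5,330/590 = 9.0 months.
Product A: score 621 ≥ 580; DTI 43.9% > 38%; LTV 75.5% ≤ 95%; employment 60 ≥ 18 mo → does not qualify.
Product B: score 621 < 640; DTI 43.9% > 40%; LTV 75.5% ≤ 97% → does not qualify.
Product C: score 621 < 640; DTI 43.9% > 43%; LTV 75.5% ≤ 100%; reserves 9.0 ≥ 2 mo → does not qualify.

None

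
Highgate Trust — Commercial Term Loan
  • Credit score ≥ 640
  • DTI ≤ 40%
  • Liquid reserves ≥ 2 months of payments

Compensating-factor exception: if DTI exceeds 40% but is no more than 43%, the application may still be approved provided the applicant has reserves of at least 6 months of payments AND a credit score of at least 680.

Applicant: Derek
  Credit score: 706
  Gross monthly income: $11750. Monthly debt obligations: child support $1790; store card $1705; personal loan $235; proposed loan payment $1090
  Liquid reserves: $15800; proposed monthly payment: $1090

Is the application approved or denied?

Credit score 706 ≥ 640 (meets base)
Total debts = (1,790 + 1,705 + 235 + 1,090) = 4,820. DTI: 4,820 ÷ 11,750 = 41%, over the 40% base limit.
Reserves = 15,800/1,090 = 14.5 months ≥ 2
41% falls in the override range (40%–43%), so the compensating-factor test applies.
Override check — reserves: 14.5 mo (ok); score: 706 (ok).
Both override conditions satisfied; DTI exception granted.

Approved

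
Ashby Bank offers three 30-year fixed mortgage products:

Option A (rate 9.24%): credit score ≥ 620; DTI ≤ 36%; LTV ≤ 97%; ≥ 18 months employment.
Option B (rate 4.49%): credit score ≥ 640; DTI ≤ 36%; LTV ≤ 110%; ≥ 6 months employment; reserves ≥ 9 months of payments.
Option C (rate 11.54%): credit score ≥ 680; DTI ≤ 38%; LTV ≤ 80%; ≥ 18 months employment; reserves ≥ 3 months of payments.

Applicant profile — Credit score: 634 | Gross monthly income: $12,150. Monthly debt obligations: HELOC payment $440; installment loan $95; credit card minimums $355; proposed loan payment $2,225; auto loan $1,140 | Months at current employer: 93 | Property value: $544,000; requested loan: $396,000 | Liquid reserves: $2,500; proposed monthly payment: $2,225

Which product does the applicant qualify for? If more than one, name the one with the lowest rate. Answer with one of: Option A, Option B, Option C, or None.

Total debts = (440 + 95 + 355 + 2,225 + 1,140) = 4,255; DTI = 4,255/12,150 = 35%.
LTV = 396,000/544,000 = 72.8%.
Reserves = 2,500/2,225 = 1.1 months.
Option A: score 634 ≥ 620; DTI 35% ≤ 36%; LTV 72.8% ≤ 97%; employment 93 ≥ 18 mo → qualifies.
Option B: score 634 < 640; DTI 35% ≤ 36%; LTV 72.8% ≤ 110%; employment 93 ≥ 6 mo; reserves 1.1 < 9 mo → does not qualify.
Option C: score 634 < 680; DTI 35% ≤ 38%; LTV 72.8% ≤ 80%; employment 93 ≥ 18 mo; reserves 1.1 < 3 mo → does not qualify.

Option A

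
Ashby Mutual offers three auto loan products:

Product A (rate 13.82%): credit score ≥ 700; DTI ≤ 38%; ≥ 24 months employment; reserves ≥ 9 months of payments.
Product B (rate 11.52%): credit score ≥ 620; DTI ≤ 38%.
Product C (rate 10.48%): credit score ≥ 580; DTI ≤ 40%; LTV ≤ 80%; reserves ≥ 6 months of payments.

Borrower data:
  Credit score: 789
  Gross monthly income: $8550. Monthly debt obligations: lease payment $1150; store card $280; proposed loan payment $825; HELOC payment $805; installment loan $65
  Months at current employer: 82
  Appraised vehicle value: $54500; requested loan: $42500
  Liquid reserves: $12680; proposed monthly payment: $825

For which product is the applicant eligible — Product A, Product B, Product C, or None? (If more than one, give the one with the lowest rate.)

Product C

Total debts = (1,150 + 280 + 825 + 805 + 65) = 3,125; DTI = 3,125/8,550 = 36.5%.
LTV = 42,500/54,500 = 78%.
Reserves = 12,680/825 = 15.4 months.
Product A: score 789 ≥ 700; DTI 36.5% ≤ 38%; employment 82 ≥ 24 mo; reserves 15.4 ≥ 9 mo → qualifies.
Product B: score 789 ≥ 620; DTI 36.5% ≤ 38% → qualifies.
Product C: score 789 ≥ 580; DTI 36.5% ≤ 40%; LTV 78% ≤ 80%; reserves 15.4 ≥ 6 mo → qualifies.
Qualifying: Product A, Product B, Product C. Lowest rate is 10.48% → Product C.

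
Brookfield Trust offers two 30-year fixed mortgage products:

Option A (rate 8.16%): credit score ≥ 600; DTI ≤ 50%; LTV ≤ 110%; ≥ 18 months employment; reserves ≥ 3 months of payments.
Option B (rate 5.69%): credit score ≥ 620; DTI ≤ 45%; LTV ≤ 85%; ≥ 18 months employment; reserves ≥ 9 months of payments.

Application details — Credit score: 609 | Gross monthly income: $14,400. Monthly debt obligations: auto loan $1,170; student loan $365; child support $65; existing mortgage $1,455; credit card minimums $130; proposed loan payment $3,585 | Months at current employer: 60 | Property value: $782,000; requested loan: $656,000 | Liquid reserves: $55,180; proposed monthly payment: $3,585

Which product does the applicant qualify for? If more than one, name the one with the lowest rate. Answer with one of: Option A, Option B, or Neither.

Option A

Total debts = (1,170 + 365 + 65 + 1,455 + 130 + 3,585) = 6,770; DTI = 6,770/14,400 = 47%.
LTV = 656,000/782,000 = 83.9%.
Reserves = 55,180/3,585 = 15.4 months.
Option A: score 609 ≥ 600; DTI 47% ≤ 50%; LTV 83.9% ≤ 110%; employment 60 ≥ 18 mo; reserves 15.4 ≥ 3 mo → qualifies.
Option B: score 609 < 620; DTI 47% > 45%; LTV 83.9% ≤ 85%; employment 60 ≥ 18 mo; reserves 15.4 ≥ 9 mo → does not qualify.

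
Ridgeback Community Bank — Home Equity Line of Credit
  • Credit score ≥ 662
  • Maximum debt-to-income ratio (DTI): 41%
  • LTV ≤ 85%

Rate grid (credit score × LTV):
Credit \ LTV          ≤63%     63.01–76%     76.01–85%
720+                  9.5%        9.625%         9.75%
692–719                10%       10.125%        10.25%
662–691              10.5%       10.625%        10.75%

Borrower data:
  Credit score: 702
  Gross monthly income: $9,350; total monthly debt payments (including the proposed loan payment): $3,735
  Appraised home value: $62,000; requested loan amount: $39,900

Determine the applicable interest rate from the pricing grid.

Credit score 702 ≥ 662; DTI = 3,735/9,350 = 39.9% ≤ 41%
Loan-to-value = 39,900/62,000 = 64.4% — pass (85% max)
Score 702 is in the 692–719 band; LTV 64.4% is in the 63.01–76% band → 10.125%.

10.125%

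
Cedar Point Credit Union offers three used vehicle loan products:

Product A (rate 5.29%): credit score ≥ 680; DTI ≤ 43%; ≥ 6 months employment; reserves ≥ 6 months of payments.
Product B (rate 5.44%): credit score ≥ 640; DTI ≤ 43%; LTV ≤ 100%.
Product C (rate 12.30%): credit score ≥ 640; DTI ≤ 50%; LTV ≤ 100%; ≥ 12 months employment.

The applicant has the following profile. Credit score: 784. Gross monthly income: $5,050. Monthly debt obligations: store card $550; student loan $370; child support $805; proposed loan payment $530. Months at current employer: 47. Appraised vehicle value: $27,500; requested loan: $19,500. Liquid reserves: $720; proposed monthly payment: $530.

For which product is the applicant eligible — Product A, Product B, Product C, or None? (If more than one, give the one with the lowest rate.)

Total debts = (550 + 370 + 805 + 530) = 2,255; DTI = 2,255/5,050 = 44.7%.
LTV = 19,500/27,500 = 70.9%.
Reserves = 720/530 = 1.4 months.
Product A: score 784 ≥ 680; DTI 44.7% > 43%; employment 47 ≥ 6 mo; reserves 1.4 < 6 mo → does not qualify.
Product B: score 784 ≥ 640; DTI 44.7% > 43%; LTV 70.9% ≤ 100% → does not qualify.
Product C: score 784 ≥ 640; DTI 44.7% ≤ 50%; LTV 70.9% ≤ 100%; employment 47 ≥ 12 mo → qualifies.

Product C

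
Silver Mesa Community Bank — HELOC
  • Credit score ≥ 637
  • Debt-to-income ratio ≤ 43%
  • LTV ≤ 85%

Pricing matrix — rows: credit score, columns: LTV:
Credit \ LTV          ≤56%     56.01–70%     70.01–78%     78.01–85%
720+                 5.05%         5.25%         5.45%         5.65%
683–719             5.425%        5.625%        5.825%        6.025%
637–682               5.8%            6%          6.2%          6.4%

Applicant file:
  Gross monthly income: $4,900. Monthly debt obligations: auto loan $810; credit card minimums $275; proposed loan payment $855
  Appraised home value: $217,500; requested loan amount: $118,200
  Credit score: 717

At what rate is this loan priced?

5.425%

Credit score 717 ≥ 637; Total monthly debts = (810 + 275 + 855) = 1,940. DTI: 1,940 ÷ 4,900 = 39.6%, within the 43% cap
LTV = 118,200/217,500 = 54.3% ≤ 85%
Row: 717 falls in 683–719. Column: 54.3% falls in ≤56%. Rate = 5.425%.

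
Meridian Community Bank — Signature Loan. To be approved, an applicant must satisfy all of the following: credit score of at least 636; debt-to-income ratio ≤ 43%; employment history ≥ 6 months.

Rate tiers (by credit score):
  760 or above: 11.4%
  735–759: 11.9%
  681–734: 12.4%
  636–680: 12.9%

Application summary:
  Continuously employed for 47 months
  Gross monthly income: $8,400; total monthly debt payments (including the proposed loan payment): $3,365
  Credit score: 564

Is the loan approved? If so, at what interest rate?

Credit score 564 < 636 (below minimum)
DTI: 3,365 ÷ 8,400 = 40.1%, within the 43% cap
Employment 47 ≥ 6 months
Not all requirements met → denied.

Denied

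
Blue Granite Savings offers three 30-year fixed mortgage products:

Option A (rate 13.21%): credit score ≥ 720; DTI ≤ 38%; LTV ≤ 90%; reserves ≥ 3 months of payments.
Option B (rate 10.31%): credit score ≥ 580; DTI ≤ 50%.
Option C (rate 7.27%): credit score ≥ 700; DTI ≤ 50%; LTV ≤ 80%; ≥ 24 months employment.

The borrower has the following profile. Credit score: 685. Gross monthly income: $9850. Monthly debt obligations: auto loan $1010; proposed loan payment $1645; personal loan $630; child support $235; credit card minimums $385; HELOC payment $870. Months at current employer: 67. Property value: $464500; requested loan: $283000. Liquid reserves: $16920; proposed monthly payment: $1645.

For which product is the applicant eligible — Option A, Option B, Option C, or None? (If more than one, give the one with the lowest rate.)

Total debts = (1,010 + 1,645 + 630 + 235 + 385 + 870) = 4,775; DTI = 4,775/9,850 = 48.5%.
LTV = 283,000/464,500 = 60.9%.
Reserves = 16,920/1,645 = 10.3 months.
Option A: score 685 < 720; DTI 48.5% > 38%; LTV 60.9% ≤ 90%; reserves 10.3 ≥ 3 mo → does not qualify.
Option B: score 685 ≥ 580; DTI 48.5% ≤ 50% → qualifies.
Option C: score 685 < 700; DTI 48.5% ≤ 50%; LTV 60.9% ≤ 80%; employment 67 ≥ 24 mo → does not qualify.

Option B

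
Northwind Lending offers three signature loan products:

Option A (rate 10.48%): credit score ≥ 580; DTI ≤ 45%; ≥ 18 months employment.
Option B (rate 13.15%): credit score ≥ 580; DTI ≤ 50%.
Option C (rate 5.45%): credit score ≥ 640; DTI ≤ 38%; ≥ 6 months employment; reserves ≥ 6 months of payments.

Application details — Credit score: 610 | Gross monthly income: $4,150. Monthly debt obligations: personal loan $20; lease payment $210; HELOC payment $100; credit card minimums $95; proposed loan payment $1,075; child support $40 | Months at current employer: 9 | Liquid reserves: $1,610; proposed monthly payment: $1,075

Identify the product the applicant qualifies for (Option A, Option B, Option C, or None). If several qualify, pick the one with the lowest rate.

Option B

Total debts = (20 + 210 + 100 + 95 + 1,075 + 40) = 1,540; DTI = 1,540/4,150 = 37.1%.
Reserves = 1,610/1,075 = 1.5 months.
Option A: score 610 ≥ 580; DTI 37.1% ≤ 45%; employment 9 < 18 mo → does not qualify.
Option B: score 610 ≥ 580; DTI 37.1% ≤ 50% → qualifies.
Option C: score 610 < 640; DTI 37.1% ≤ 38%; employment 9 ≥ 6 mo; reserves 1.5 < 6 mo → does not qualify.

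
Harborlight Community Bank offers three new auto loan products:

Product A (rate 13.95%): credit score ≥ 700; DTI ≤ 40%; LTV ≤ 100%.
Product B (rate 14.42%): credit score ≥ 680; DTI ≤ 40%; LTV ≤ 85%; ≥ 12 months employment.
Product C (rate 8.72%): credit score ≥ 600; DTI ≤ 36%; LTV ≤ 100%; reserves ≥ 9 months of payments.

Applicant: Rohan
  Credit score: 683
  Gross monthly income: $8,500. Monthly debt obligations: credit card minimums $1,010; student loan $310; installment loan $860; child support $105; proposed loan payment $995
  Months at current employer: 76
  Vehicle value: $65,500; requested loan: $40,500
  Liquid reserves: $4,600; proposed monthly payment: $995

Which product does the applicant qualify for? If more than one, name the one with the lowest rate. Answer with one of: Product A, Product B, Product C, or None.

Product B

Total debts = (1,010 + 310 + 860 + 105 + 995) = 3,280; DTI = 3,280/8,500 = 38.6%.
LTV = 40,500/65,500 = 61.8%.
Reserves = 4,600/995 = 4.6 months.
Product A: score 683 < 700; DTI 38.6% ≤ 40%; LTV 61.8% ≤ 100% → does not qualify.
Product B: score 683 ≥ 680; DTI 38.6% ≤ 40%; LTV 61.8% ≤ 85%; employment 76 ≥ 12 mo → qualifies.
Product C: score 683 ≥ 600; DTI 38.6% > 36%; LTV 61.8% ≤ 100%; reserves 4.6 < 9 mo → does not qualify.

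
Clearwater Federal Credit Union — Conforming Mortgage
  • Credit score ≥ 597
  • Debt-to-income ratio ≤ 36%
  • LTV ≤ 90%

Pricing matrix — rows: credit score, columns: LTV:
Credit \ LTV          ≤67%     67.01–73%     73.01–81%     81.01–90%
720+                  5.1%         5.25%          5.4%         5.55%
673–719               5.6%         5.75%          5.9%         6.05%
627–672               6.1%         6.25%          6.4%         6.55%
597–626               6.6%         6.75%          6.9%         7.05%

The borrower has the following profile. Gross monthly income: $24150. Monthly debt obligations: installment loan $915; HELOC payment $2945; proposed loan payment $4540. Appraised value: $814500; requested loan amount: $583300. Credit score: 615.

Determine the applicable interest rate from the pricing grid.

6.75%

Credit score 615 ≥ 597; Total monthly debts = (915 + 2,945 + 4,540) = 8,400. Debt-to-income = 8,400/24,150 = 34.8% — meets 36% limit
LTV = 583,300/814,500 = 71.6% ≤ 90%
Credit 615 → row 597–626; LTV 71.6% → column 67.01–73%. Grid cell → 6.75%.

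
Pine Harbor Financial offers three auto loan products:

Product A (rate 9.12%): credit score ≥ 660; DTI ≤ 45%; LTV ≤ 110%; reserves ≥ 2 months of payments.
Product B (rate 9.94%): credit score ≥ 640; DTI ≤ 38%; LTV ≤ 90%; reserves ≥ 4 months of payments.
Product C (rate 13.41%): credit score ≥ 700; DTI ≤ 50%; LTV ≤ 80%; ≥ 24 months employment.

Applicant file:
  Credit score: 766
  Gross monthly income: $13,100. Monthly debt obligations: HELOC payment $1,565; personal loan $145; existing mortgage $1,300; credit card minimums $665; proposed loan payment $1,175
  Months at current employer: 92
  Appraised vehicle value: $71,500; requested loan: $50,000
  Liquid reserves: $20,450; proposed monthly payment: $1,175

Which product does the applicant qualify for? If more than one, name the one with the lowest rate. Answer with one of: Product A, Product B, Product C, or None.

Total debts = (1,565 + 145 + 1,300 + 665 + 1,175) = 4,850; DTI = 4,850/13,100 = 37%.
LTV = 50,000/71,500 = 69.9%.
Reserves = 20,450/1,175 = 17.4 months.
Product A: score 766 ≥ 660; DTI 37% ≤ 45%; LTV 69.9% ≤ 110%; reserves 17.4 ≥ 2 mo → qualifies.
Product B: score 766 ≥ 640; DTI 37% ≤ 38%; LTV 69.9% ≤ 90%; reserves 17.4 ≥ 4 mo → qualifies.
Product C: score 766 ≥ 700; DTI 37% ≤ 50%; LTV 69.9% ≤ 80%; employment 92 ≥ 24 mo → qualifies.
Qualifying: Product A, Product B, Product C. Lowest rate is 9.12% → Product A.

Product A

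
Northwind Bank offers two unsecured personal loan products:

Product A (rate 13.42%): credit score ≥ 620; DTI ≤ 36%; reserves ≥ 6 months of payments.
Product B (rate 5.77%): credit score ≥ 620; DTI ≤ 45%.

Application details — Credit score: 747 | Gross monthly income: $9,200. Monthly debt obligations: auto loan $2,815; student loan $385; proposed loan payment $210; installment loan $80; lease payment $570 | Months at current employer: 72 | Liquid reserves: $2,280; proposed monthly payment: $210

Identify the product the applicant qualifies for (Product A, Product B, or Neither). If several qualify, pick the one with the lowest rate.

Total debts = (2,815 + 385 + 210 + 80 + 570) = 4,060; DTI = 4,060/9,200 = 44.1%.
Reserves = 2,280/210 = 10.9 months.
Product A: score 747 ≥ 620; DTI 44.1% > 36%; reserves 10.9 ≥ 6 mo → does not qualify.
Product B: score 747 ≥ 620; DTI 44.1% ≤ 45% → qualifies.

Product B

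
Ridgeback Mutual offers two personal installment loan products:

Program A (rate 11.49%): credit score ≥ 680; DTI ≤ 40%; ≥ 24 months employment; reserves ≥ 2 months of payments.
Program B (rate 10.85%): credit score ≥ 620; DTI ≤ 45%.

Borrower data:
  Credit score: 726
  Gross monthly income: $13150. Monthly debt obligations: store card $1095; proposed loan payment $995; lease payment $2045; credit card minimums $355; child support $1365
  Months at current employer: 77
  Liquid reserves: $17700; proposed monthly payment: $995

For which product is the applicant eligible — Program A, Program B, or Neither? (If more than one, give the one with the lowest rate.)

Total debts = (1,095 + 995 + 2,045 + 355 + 1,365) = 5,855; DTI = 5,855/13,150 = 44.5%.
Reserves = 17,700/995 = 17.8 months.
Program A: score 726 ≥ 680; DTI 44.5% > 40%; employment 77 ≥ 24 mo; reserves 17.8 ≥ 2 mo → does not qualify.
Program B: score 726 ≥ 620; DTI 44.5% ≤ 45% → qualifies.

Program B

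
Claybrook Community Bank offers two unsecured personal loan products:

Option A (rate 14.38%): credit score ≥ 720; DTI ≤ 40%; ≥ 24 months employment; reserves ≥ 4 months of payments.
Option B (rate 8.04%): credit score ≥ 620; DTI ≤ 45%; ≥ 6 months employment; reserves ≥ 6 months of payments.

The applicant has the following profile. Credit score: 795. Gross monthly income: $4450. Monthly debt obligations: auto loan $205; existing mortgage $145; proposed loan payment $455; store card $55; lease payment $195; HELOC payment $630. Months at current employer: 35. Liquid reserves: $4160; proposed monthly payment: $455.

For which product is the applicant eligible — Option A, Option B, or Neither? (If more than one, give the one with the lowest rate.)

Option B

Total debts = (205 + 145 + 455 + 55 + 195 + 630) = 1,685; DTI = 1,685/4,450 = 37.9%.
Reserves = 4,160/455 = 9.1 months.
Option A: score 795 ≥ 720; DTI 37.9% ≤ 40%; employment 35 ≥ 24 mo; reserves 9.1 ≥ 4 mo → qualifies.
Option B: score 795 ≥ 620; DTI 37.9% ≤ 45%; employment 35 ≥ 6 mo; reserves 9.1 ≥ 6 mo → qualifies.
Qualifying: Option A, Option B. Lowest rate is 8.04% → Option B.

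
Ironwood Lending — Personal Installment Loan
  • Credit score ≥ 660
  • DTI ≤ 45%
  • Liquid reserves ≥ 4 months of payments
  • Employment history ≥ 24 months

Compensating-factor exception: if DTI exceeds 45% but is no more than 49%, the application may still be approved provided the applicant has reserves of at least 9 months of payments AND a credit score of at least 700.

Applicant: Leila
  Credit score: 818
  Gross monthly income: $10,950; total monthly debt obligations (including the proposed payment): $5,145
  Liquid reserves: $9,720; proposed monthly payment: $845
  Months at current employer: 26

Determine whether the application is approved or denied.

Credit score 818 ≥ 660 (meets base)
DTI: 5,145 ÷ 10,950 = 47%, over the 45% base limit.
Reserves = 9,720/845 = 11.5 months ≥ 4
Employment 26 ≥ 24 months
DTI 47% is within the 45%–49% exception band; checking compensating factors.
Reserves 11.5 ≥ 9 months; credit score 818 ≥ 700.
Both compensating conditions met → exception applies.

Approved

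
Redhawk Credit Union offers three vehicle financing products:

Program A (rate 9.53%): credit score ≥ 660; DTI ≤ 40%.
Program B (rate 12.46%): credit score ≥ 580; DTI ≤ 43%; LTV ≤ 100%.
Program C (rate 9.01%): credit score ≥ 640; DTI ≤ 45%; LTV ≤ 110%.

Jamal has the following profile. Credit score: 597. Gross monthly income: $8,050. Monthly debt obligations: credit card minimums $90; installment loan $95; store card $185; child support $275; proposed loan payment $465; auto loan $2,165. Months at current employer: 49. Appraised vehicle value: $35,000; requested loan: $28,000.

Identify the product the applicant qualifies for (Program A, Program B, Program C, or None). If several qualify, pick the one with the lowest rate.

Total debts = (90 + 95 + 185 + 275 + 465 + 2,165) = 3,275; DTI = 3,275/8,050 = 40.7%.
LTV = 28,000/35,000 = 80%.
Program A: score 597 < 660; DTI 40.7% > 40% → does not qualify.
Program B: score 597 ≥ 580; DTI 40.7% ≤ 43%; LTV 80% ≤ 100% → qualifies.
Program C: score 597 < 640; DTI 40.7% ≤ 45%; LTV 80% ≤ 110% → does not qualify.

Program B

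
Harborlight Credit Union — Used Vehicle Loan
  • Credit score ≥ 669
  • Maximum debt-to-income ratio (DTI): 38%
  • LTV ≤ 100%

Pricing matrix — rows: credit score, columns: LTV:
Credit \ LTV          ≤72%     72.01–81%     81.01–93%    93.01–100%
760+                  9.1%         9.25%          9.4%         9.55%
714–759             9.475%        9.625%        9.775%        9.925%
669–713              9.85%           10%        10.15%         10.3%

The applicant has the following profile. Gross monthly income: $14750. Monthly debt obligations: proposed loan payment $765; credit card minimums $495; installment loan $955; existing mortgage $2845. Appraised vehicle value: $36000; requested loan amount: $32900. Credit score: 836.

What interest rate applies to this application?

Credit score 836 ≥ 669; Total monthly debts = (765 + 495 + 955 + 2,845) = 5,060. DTI: 5,060 ÷ 14,750 = 34.3%, within the 38% cap
LTV: 32,900 ÷ 36,000 = 91.4%, within 100% cap
Row: 836 falls in 760+. Column: 91.4% falls in 81.01–93%. Rate = 9.4%.

9.4%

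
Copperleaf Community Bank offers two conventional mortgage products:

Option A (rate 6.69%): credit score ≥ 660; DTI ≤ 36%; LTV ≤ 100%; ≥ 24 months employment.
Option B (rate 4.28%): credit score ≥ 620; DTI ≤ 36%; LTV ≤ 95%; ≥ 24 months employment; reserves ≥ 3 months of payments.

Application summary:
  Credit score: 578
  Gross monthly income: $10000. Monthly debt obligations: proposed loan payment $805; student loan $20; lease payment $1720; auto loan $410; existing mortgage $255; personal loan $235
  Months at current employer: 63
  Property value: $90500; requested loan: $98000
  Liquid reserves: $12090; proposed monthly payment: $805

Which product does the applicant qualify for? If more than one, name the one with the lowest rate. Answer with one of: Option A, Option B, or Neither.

Total debts = (805 + 20 + 1,720 + 410 + 255 + 235) = 3,445; DTI = 3,445/10,000 = 34.5%.
LTV = 98,000/90,500 = 108.3%.
Reserves = 12,090/805 = 15.0 months.
Option A: score 578 < 660; DTI 34.5% ≤ 36%; LTV 108.3% > 100%; employment 63 ≥ 24 mo → does not qualify.
Option B: score 578 < 620; DTI 34.5% ≤ 36%; LTV 108.3% > 95%; employment 63 ≥ 24 mo; reserves 15.0 ≥ 3 mo → does not qualify.

Neither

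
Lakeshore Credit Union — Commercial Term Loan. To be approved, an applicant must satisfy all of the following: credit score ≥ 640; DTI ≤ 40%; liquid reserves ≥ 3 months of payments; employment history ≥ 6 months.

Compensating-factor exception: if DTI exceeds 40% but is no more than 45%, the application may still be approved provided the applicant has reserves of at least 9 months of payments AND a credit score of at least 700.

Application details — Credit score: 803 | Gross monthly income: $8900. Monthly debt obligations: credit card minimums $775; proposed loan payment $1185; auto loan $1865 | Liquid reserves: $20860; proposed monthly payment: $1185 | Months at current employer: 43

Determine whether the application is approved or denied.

Credit score 803 ≥ 640 (meets base)
Total debts = (775 + 1,185 + 1,865) = 3,825. DTI = 3,825/8,900 = 43% > 40% — standard DTI limit exceeded.
Reserves = 20,860/1,185 = 17.6 months ≥ 3
Employment 43 ≥ 6 months
43% falls in the override range (40%–45%), so the compensating-factor test applies.
Override check — reserves: 17.6 mo (ok); score: 803 (ok).
Both override conditions satisfied; DTI exception granted.

Approved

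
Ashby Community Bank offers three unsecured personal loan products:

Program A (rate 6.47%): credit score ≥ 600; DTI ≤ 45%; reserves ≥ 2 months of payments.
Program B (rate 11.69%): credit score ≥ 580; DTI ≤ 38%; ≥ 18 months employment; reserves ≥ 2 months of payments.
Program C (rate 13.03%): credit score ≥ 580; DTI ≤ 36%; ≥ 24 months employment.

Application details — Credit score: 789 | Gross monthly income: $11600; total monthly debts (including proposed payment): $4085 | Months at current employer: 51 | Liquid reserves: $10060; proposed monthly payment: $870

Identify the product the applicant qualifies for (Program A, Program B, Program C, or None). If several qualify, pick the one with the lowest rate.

DTI = 4,085/11,600 = 35.2%.
Reserves = 10,060/870 = 11.6 months.
Program A: score 789 ≥ 600; DTI 35.2% ≤ 45%; reserves 11.6 ≥ 2 mo → qualifies.
Program B: score 789 ≥ 580; DTI 35.2% ≤ 38%; employment 51 ≥ 18 mo; reserves 11.6 ≥ 2 mo → qualifies.
Program C: score 789 ≥ 580; DTI 35.2% ≤ 36%; employment 51 ≥ 24 mo → qualifies.
Qualifying: Program A, Program B, Program C. Lowest rate is 6.47% → Program A.

Program A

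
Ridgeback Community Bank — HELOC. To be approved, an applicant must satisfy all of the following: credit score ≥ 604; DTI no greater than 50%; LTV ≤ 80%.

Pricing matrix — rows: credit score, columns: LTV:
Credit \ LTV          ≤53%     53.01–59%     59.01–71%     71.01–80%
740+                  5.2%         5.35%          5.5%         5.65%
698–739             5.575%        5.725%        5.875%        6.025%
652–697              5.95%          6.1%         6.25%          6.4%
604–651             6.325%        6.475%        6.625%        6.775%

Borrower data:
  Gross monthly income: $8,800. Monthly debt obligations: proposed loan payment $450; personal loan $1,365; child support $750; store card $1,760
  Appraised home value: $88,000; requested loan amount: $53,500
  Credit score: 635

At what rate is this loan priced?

6.625%

Credit score 635 ≥ 604; Total monthly debts = (450 + 1,365 + 750 + 1,760) = 4,325. DTI = 4,325/8,800 = 49.1% ≤ 50%
LTV = 53,500/88,000 = 60.8% ≤ 80%
Score 635 is in the 604–651 band; LTV 60.8% is in the 59.01–71% band → 6.625%.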